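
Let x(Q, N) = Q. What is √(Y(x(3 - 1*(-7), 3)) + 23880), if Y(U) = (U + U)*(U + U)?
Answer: 2*√6070 ≈ 155.82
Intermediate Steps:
Y(U) = 4*U² (Y(U) = (2*U)*(2*U) = 4*U²)
√(Y(x(3 - 1*(-7), 3)) + 23880) = √(4*(3 - 1*(-7))² + 23880) = √(4*(3 + 7)² + 23880) = √(4*10² + 23880) = √(4*100 + 23880) = √(400 + 23880) = √24280 = 2*√6070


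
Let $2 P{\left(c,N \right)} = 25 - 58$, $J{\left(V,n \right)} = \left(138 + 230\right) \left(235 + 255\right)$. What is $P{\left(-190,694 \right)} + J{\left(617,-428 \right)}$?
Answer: $\frac{360607}{2} \approx 1.803 \cdot 10^{5}$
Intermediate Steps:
$J{\left(V,n \right)} = 180320$ ($J{\left(V,n \right)} = 368 \cdot 490 = 180320$)
$P{\left(c,N \right)} = - \frac{33}{2}$ ($P{\left(c,N \right)} = \frac{25 - 58}{2} = \frac{1}{2} \left(-33\right) = - \frac{33}{2}$)
$P{\left(-190,694 \right)} + J{\left(617,-428 \right)} = - \frac{33}{2} + 180320 = \frac{360607}{2}$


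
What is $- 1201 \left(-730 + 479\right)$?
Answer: $301451$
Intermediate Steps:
$- 1201 \left(-730 + 479\right) = \left(-1201\right) \left(-251\right) = 301451$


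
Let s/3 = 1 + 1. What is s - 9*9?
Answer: -75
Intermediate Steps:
s = 6 (s = 3*(1 + 1) = 3*2 = 6)
s - 9*9 = 6 - 9*9 = 6 - 81 = -75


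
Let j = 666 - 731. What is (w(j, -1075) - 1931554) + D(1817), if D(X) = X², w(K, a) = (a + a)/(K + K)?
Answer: 17809370/13 ≈ 1.3700e+6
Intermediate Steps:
j = -65
w(K, a) = a/K (w(K, a) = (2*a)/((2*K)) = (2*a)*(1/(2*K)) = a/K)
(w(j, -1075) - 1931554) + D(1817) = (-1075/(-65) - 1931554) + 1817² = (-1075*(-1/65) - 1931554) + 3301489 = (215/13 - 1931554) + 3301489 = -25109987/13 + 3301489 = 17809370/13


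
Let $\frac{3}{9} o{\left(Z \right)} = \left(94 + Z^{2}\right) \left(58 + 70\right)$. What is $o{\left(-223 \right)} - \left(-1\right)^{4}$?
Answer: $19132031$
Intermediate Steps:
$o{\left(Z \right)} = 36096 + 384 Z^{2}$ ($o{\left(Z \right)} = 3 \left(94 + Z^{2}\right) \left(58 + 70\right) = 3 \left(94 + Z^{2}\right) 128 = 3 \left(12032 + 128 Z^{2}\right) = 36096 + 384 Z^{2}$)
$o{\left(-223 \right)} - \left(-1\right)^{4} = \left(36096 + 384 \left(-223\right)^{2}\right) - \left(-1\right)^{4} = \left(36096 + 384 \cdot 49729\right) - 1 = \left(36096 + 19095936\right) - 1 = 19132032 - 1 = 19132031$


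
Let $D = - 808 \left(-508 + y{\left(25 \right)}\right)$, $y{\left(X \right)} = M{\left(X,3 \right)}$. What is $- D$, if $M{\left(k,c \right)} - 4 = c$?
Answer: $-404808$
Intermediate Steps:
$M{\left(k,c \right)} = 4 + c$
$y{\left(X \right)} = 7$ ($y{\left(X \right)} = 4 + 3 = 7$)
$D = 404808$ ($D = - 808 \left(-508 + 7\right) = \left(-808\right) \left(-501\right) = 404808$)
$- D = \left(-1\right) 404808 = -404808$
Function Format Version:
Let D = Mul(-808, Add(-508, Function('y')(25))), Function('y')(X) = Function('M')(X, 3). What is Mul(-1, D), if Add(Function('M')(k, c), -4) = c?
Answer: -404808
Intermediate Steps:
Function('M')(k, c) = Add(4, c)
Function('y')(X) = 7 (Function('y')(X) = Add(4, 3) = 7)
D = 404808 (D = Mul(-808, Add(-508, 7)) = Mul(-808, -501) = 404808)
Mul(-1, D) = Mul(-1, 404808) = -404808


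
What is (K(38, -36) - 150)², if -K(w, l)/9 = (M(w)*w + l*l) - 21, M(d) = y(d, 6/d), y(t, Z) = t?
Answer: 606193641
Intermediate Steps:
M(d) = d
K(w, l) = 189 - 9*l² - 9*w² (K(w, l) = -9*((w*w + l*l) - 21) = -9*((w² + l²) - 21) = -9*((l² + w²) - 21) = -9*(-21 + l² + w²) = 189 - 9*l² - 9*w²)
(K(38, -36) - 150)² = ((189 - 9*(-36)² - 9*38²) - 150)² = ((189 - 9*1296 - 9*1444) - 150)² = ((189 - 11664 - 12996) - 150)² = (-24471 - 150)² = (-24621)² = 606193641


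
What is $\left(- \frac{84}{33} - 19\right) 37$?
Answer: $- \frac{8769}{11} \approx -797.18$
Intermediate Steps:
$\left(- \frac{84}{33} - 19\right) 37 = \left(\left(-84\right) \frac{1}{33} - 19\right) 37 = \left(- \frac{28}{11} - 19\right) 37 = \left(- \frac{237}{11}\right) 37 = - \frac{8769}{11}$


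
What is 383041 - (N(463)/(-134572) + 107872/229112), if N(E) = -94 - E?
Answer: 1476241059351057/3854007508 ≈ 3.8304e+5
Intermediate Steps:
383041 - (N(463)/(-134572) + 107872/229112) = 383041 - ((-94 - 1*463)/(-134572) + 107872/229112) = 383041 - ((-94 - 463)*(-1/134572) + 107872*(1/229112)) = 383041 - (-557*(-1/134572) + 13484/28639) = 383041 - (557/134572 + 13484/28639) = 383041 - 1*1830520771/3854007508 = 383041 - 1830520771/3854007508 = 1476241059351057/3854007508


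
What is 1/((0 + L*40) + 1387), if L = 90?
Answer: 1/4987 ≈ 0.00020052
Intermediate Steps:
1/((0 + L*40) + 1387) = 1/((0 + 90*40) + 1387) = 1/((0 + 3600) + 1387) = 1/(3600 + 1387) = 1/4987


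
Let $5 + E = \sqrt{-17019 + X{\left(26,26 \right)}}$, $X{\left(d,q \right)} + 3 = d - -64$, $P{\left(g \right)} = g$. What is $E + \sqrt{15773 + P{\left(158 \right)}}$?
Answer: $-5 + \sqrt{15931} + 2 i \sqrt{4233} \approx 121.22 + 130.12 i$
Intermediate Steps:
$X{\left(d,q \right)} = 61 + d$ ($X{\left(d,q \right)} = -3 + \left(d - -64\right) = -3 + \left(d + 64\right) = -3 + \left(64 + d\right) = 61 + d$)
$E = -5 + 2 i \sqrt{4233}$ ($E = -5 + \sqrt{-17019 + \left(61 + 26\right)} = -5 + \sqrt{-17019 + 87} = -5 + \sqrt{-16932} = -5 + 2 i \sqrt{4233} \approx -5.0 + 130.12 i$)
$E + \sqrt{15773 + P{\left(158 \right)}} = \left(-5 + 2 i \sqrt{4233}\right) + \sqrt{15773 + 158} = \left(-5 + 2 i \sqrt{4233}\right) + \sqrt{15931} = -5 + \sqrt{15931} + 2 i \sqrt{4233}$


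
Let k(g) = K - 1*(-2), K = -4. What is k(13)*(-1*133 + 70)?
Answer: 126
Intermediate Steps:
k(g) = -2 (k(g) = -4 - 1*(-2) = -4 + 2 = -2)
k(13)*(-1*133 + 70) = -2*(-1*133 + 70) = -2*(-133 + 70) = -2*(-63) = 126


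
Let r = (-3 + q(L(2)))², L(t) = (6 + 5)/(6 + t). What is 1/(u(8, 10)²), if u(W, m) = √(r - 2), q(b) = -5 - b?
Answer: 64/5497 ≈ 0.011643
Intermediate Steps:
L(t) = 11/(6 + t)
r = 5625/64 (r = (-3 + (-5 - 11/(6 + 2)))² = (-3 + (-5 - 11/8))² = (-3 - 51/8)² = (-75/8)² = 5625/64 ≈ 87.891)
u(W, m) = √5497/8 (u(W, m) = √(5625/64 - 2) = √(5497/64) = √5497/8)
1/(u(8, 10)²) = 1/((√5497/8)²) = 1/(5497/64) = 64/5497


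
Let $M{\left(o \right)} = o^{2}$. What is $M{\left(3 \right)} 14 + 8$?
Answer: $134$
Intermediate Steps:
$M{\left(3 \right)} 14 + 8 = 3^{2} \cdot 14 + 8 = 9 \cdot 14 + 8 = 126 + 8 = 134$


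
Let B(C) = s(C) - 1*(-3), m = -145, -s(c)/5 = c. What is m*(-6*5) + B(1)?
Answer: 4348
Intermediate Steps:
s(c) = -5*c
B(C) = 3 - 5*C (B(C) = -5*C - 1*(-3) = -5*C + 3 = 3 - 5*C)
m*(-6*5) + B(1) = -(-870)*5 + (3 - 5*1) = -145*(-30) + (3 - 5) = 4350 - 2 = 4348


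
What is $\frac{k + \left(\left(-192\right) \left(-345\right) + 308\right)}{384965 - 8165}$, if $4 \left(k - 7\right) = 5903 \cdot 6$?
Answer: $\frac{50273}{251200} \approx 0.20013$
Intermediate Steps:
$k = \frac{17723}{2}$ ($k = 7 + \frac{5903 \cdot 6}{4} = 7 + \frac{1}{4} \cdot 35418 = 7 + \frac{17709}{2} = \frac{17723}{2} \approx 8861.5$)
$\frac{k + \left(\left(-192\right) \left(-345\right) + 308\right)}{384965 - 8165} = \frac{\frac{17723}{2} + \left(\left(-192\right) \left(-345\right) + 308\right)}{384965 - 8165} = \frac{\frac{17723}{2} + \left(66240 + 308\right)}{376800} = \left(\frac{17723}{2} + 66548\right) \frac{1}{376800} = \frac{150819}{2} \cdot \frac{1}{376800} = \frac{50273}{251200}$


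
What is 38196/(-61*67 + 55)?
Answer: -1061/112 ≈ -9.4732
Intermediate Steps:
38196/(-61*67 + 55) = 38196/(-4087 + 55) = 38196/(-4032) = 38196*(-1/4032) = -1061/112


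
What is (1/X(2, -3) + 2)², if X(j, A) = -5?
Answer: 81/25 ≈ 3.2400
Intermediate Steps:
(1/X(2, -3) + 2)² = (1/(-5) + 2)² = (-⅕ + 2)² = (9/5)² = 81/25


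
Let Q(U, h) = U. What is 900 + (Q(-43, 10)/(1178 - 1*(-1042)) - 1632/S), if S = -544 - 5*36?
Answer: 362535977/401820 ≈ 902.23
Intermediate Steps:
S = -724 (S = -544 - 180 = -724)
900 + (Q(-43, 10)/(1178 - 1*(-1042)) - 1632/S) = 900 + (-43/(1178 - 1*(-1042)) - 1632/(-724)) = 900 + (-43/(1178 + 1042) - 1632*(-1/724)) = 900 + (-43/2220 + 408/181) = 900 + 897977/401820 = 362535977/401820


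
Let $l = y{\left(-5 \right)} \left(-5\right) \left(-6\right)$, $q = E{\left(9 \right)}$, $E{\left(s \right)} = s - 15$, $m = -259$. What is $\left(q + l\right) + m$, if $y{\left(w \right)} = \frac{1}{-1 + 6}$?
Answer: $-259$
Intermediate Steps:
$E{\left(s \right)} = -15 + s$
$q = -6$ ($q = -15 + 9 = -6$)
$y{\left(w \right)} = \frac{1}{5}$
$l = 6$ ($l = \frac{1}{5} \left(-5\right) \left(-6\right) = \left(-1\right) \left(-6\right) = 6$)
$\left(q + l\right) + m = \left(-6 + 6\right) - 259 = 0 - 259 = -259$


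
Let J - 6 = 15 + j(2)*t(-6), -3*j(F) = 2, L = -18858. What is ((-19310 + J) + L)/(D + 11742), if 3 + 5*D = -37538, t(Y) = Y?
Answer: -190715/21169 ≈ -9.0092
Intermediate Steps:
j(F) = -2/3 (j(F) = -1/3*2 = -2/3)
D = -37541/5 (D = -3/5 + (1/5)*(-37538) = -3/5 - 37538/5 = -37541/5 ≈ -7508.2)
J = 25 (J = 6 + (15 - 2/3*(-6)) = 6 + (15 + 4) = 6 + 19 = 25)
((-19310 + J) + L)/(D + 11742) = ((-19310 + 25) - 18858)/(-37541/5 + 11742) = (-19285 - 18858)/(21169/5) = -38143*5/21169 = -190715/21169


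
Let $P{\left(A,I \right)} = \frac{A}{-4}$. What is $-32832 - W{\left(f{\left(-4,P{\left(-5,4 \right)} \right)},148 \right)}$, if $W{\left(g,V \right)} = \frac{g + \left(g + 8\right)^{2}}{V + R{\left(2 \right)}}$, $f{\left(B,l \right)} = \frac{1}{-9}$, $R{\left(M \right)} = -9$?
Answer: $- \frac{369660520}{11259} \approx -32832.0$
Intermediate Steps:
$P{\left(A,I \right)} = - \frac{A}{4}$ ($P{\left(A,I \right)} = A \left(- \frac{1}{4}\right) = - \frac{A}{4}$)
$f{\left(B,l \right)} = - \frac{1}{9}$
$W{\left(g,V \right)} = \frac{g + \left(8 + g\right)^{2}}{-9 + V}$ ($W{\left(g,V \right)} = \frac{g + \left(g + 8\right)^{2}}{V - 9} = \frac{g + \left(8 + g\right)^{2}}{-9 + V}$)
$-32832 - W{\left(f{\left(-4,P{\left(-5,4 \right)} \right)},148 \right)} = -32832 - \frac{- \frac{1}{9} + \left(8 - \frac{1}{9}\right)^{2}}{-9 + 148} = -32832 - \frac{- \frac{1}{9} + \left(\frac{71}{9}\right)^{2}}{139} = -32832 - \frac{- \frac{1}{9} + \frac{5041}{81}}{139} = -32832 - \frac{1}{139} \cdot \frac{5032}{81} = -32832 - \frac{5032}{11259} = - \frac{369660520}{11259}$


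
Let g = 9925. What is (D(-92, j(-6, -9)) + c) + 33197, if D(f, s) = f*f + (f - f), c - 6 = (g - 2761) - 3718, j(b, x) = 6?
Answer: 45113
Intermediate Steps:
c = 3452 (c = 6 + ((9925 - 2761) - 3718) = 6 + (7164 - 3718) = 6 + 3446 = 3452)
D(f, s) = f² (D(f, s) = f² + 0 = f²)
(D(-92, j(-6, -9)) + c) + 33197 = ((-92)² + 3452) + 33197 = (8464 + 3452) + 33197 = 11916 + 33197 = 45113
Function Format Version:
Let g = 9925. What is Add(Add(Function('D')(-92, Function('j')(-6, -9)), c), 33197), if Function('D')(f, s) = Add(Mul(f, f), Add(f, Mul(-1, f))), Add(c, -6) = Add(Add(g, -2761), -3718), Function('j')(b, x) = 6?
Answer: 45113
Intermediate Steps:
c = 3452 (c = Add(6, Add(Add(9925, -2761), -3718)) = Add(6, Add(7164, -3718)) = Add(6, 3446) = 3452)
Function('D')(f, s) = Pow(f, 2) (Function('D')(f, s) = Add(Pow(f, 2), 0) = Pow(f, 2))
Add(Add(Function('D')(-92, Function('j')(-6, -9)), c), 33197) = Add(Add(Pow(-92, 2), 3452), 33197) = Add(Add(8464, 3452), 33197) = Add(11916, 33197) = 45113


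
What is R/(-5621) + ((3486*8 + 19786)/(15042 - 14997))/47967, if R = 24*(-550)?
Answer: 2614579414/1103001165 ≈ 2.3704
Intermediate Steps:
R = -13200
R/(-5621) + ((3486*8 + 19786)/(15042 - 14997))/47967 = -13200/(-5621) + ((3486*8 + 19786)/(15042 - 14997))/47967 = -13200*(-1/5621) + ((27888 + 19786)/45)*(1/47967) = 1200/511 + (47674*(1/45))*(1/47967) = 1200/511 + (47674/45)*(1/47967) = 1200/511 + 47674/2158515 = 2614579414/1103001165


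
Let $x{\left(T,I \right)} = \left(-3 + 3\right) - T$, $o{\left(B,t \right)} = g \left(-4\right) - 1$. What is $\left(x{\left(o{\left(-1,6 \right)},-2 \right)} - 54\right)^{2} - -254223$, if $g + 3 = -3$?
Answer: $260152$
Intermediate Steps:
$g = -6$ ($g = -3 - 3 = -6$)
$o{\left(B,t \right)} = 23$ ($o{\left(B,t \right)} = \left(-6\right) \left(-4\right) - 1 = 24 - 1 = 23$)
$x{\left(T,I \right)} = - T$ ($x{\left(T,I \right)} = 0 - T = - T$)
$\left(x{\left(o{\left(-1,6 \right)},-2 \right)} - 54\right)^{2} - -254223 = \left(\left(-1\right) 23 - 54\right)^{2} - -254223 = \left(-23 - 54\right)^{2} + 254223 = \left(-77\right)^{2} + 254223 = 5929 + 254223 = 260152$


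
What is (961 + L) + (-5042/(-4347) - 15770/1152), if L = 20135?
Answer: 5865590201/278208 ≈ 21083.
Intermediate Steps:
(961 + L) + (-5042/(-4347) - 15770/1152) = (961 + 20135) + (-5042/(-4347) - 15770/1152) = 21096 + (-5042*(-1/4347) - 15770*1/1152) = 21096 + (5042/4347 - 7885/576) = 21096 - 3485767/278208 = 5865590201/278208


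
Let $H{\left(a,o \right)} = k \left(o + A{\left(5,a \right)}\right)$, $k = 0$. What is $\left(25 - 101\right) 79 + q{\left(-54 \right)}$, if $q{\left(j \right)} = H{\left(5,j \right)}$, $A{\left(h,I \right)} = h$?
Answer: $-6004$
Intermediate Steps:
$H{\left(a,o \right)} = 0$ ($H{\left(a,o \right)} = 0 \left(o + 5\right) = 0 \left(5 + o\right) = 0$)
$q{\left(j \right)} = 0$
$\left(25 - 101\right) 79 + q{\left(-54 \right)} = \left(25 - 101\right) 79 + 0 = \left(-76\right) 79 + 0 = -6004 + 0 = -6004$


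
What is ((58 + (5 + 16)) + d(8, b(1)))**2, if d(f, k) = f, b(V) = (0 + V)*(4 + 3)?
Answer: 7569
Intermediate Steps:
b(V) = 7*V (b(V) = V*7 = 7*V)
((58 + (5 + 16)) + d(8, b(1)))**2 = ((58 + (5 + 16)) + 8)**2 = ((58 + 21) + 8)**2 = (79 + 8)**2 = 87**2 = 7569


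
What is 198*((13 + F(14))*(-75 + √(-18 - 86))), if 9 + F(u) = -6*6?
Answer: 475200 - 12672*I*√26 ≈ 4.752e+5 - 64615.0*I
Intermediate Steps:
F(u) = -45 (F(u) = -9 - 6*6 = -9 - 36 = -45)
198*((13 + F(14))*(-75 + √(-18 - 86))) = 198*((13 - 45)*(-75 + √(-18 - 86))) = 198*(-32*(-75 + √(-104))) = 198*(-32*(-75 + 2*I*√26)) = 198*(2400 - 64*I*√26) = 475200 - 12672*I*√26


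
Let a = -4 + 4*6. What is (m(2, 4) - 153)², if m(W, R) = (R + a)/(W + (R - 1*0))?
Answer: 22201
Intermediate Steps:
a = 20 (a = -4 + 24 = 20)
m(W, R) = (20 + R)/(R + W) (m(W, R) = (R + 20)/(W + (R - 1*0)) = (20 + R)/(W + (R + 0)) = (20 + R)/(W + R) = (20 + R)/(R + W))
(m(2, 4) - 153)² = ((20 + 4)/(4 + 2) - 153)² = (24/6 - 153)² = ((⅙)*24 - 153)² = (4 - 153)² = (-149)² = 22201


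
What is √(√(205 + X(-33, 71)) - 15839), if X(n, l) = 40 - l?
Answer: √(-15839 + √174) ≈ 125.8*I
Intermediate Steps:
√(√(205 + X(-33, 71)) - 15839) = √(√(205 + (40 - 1*71)) - 15839) = √(√(205 + (40 - 71)) - 15839) = √(√(205 - 31) - 15839) = √(√174 - 15839) = √(-15839 + √174)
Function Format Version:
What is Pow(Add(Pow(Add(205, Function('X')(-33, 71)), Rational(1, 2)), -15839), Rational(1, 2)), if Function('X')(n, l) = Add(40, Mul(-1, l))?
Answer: Pow(Add(-15839, Pow(174, Rational(1, 2))), Rational(1, 2)) ≈ Mul(125.80, I)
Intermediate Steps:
Pow(Add(Pow(Add(205, Function('X')(-33, 71)), Rational(1, 2)), -15839), Rational(1, 2)) = Pow(Add(Pow(Add(205, Add(40, Mul(-1, 71))), Rational(1, 2)), -15839), Rational(1, 2)) = Pow(Add(Pow(Add(205, Add(40, -71)), Rational(1, 2)), -15839), Rational(1, 2)) = Pow(Add(Pow(Add(205, -31), Rational(1, 2)), -15839), Rational(1, 2)) = Pow(Add(Pow(174, Rational(1, 2)), -15839), Rational(1, 2)) = Pow(Add(-15839, Pow(174, Rational(1, 2))), Rational(1, 2))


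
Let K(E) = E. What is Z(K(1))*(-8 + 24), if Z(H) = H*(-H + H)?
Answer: 0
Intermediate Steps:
Z(H) = 0 (Z(H) = H*0 = 0)
Z(K(1))*(-8 + 24) = 0*(-8 + 24) = 0*16 = 0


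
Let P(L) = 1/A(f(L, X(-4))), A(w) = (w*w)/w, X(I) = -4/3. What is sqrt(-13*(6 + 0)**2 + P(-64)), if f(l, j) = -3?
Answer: I*sqrt(4215)/3 ≈ 21.641*I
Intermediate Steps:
X(I) = -4/3 (X(I) = -4*1/3 = -4/3)
A(w) = w (A(w) = w**2/w = w)
P(L) = -1/3 (P(L) = 1/(-3) = -1/3)
sqrt(-13*(6 + 0)**2 + P(-64)) = sqrt(-13*(6 + 0)**2 - 1/3) = sqrt(-13*6**2 - 1/3) = sqrt(-13*36 - 1/3) = sqrt(-468 - 1/3) = sqrt(-1405/3) = I*sqrt(4215)/3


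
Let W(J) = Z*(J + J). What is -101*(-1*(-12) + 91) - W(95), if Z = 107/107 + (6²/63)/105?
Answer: -1557323/147 ≈ -10594.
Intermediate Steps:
Z = 739/735 (Z = 107*(1/107) + (36*(1/63))*(1/105) = 1 + (4/7)*(1/105) = 1 + 4/735 = 739/735 ≈ 1.0054)
W(J) = 1478*J/735 (W(J) = 739*(J + J)/735 = 739*(2*J)/735 = 1478*J/735)
-101*(-1*(-12) + 91) - W(95) = -101*(-1*(-12) + 91) - 1478*95/735 = -101*(12 + 91) - 1*28082/147 = -101*103 - 28082/147 = -10403 - 28082/147 = -1557323/147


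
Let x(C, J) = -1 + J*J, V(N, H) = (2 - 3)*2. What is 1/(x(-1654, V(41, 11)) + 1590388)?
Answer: 1/1590391 ≈ 6.2878e-7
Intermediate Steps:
V(N, H) = -2 (V(N, H) = -1*2 = -2)
x(C, J) = -1 + J**2
1/(x(-1654, V(41, 11)) + 1590388) = 1/((-1 + (-2)**2) + 1590388) = 1/((-1 + 4) + 1590388) = 1/(3 + 1590388) = 1/1590391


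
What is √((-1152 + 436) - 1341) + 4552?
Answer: 4552 + 11*I*√17 ≈ 4552.0 + 45.354*I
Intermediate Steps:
√((-1152 + 436) - 1341) + 4552 = √(-716 - 1341) + 4552 = √(-2057) + 4552 = 11*I*√17 + 4552 = 4552 + 11*I*√17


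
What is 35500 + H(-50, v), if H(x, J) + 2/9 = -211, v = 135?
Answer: 317599/9 ≈ 35289.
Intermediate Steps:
H(x, J) = -1901/9 (H(x, J) = -2/9 - 211 = -1901/9)
35500 + H(-50, v) = 35500 - 1901/9 = 317599/9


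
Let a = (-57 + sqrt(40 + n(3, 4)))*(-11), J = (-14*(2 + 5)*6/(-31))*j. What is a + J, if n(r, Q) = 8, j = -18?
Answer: 8853/31 - 44*sqrt(3) ≈ 209.37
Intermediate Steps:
J = -10584/31 (J = -14*(2 + 5)*6/(-31)*(-18) = -14*7*6*(-1)/31*(-18) = -588*(-1)/31*(-18) = -14*(-42/31)*(-18) = (588/31)*(-18) = -10584/31 ≈ -341.42)
a = 627 - 44*sqrt(3) (a = (-57 + sqrt(40 + 8))*(-11) = (-57 + sqrt(48))*(-11) = (-57 + 4*sqrt(3))*(-11) = 627 - 44*sqrt(3) ≈ 550.79)
a + J = (627 - 44*sqrt(3)) - 10584/31 = 8853/31 - 44*sqrt(3)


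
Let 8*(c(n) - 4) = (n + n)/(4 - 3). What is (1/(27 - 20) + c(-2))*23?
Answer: 1173/14 ≈ 83.786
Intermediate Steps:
c(n) = 4 + n/4 (c(n) = 4 + ((n + n)/(4 - 3))/8 = 4 + ((2*n)/1)/8 = 4 + ((2*n)*1)/8 = 4 + (2*n)/8 = 4 + n/4)
(1/(27 - 20) + c(-2))*23 = (1/(27 - 20) + (4 + (1/4)*(-2)))*23 = (1/7 + (4 - 1/2))*23 = (1/7 + 7/2)*23 = (51/14)*23 = 1173/14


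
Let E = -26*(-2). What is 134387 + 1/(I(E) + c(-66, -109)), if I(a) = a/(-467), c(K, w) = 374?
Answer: 23464776989/174606 ≈ 1.3439e+5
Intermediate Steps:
E = 52
I(a) = -a/467 (I(a) = a*(-1/467) = -a/467)
134387 + 1/(I(E) + c(-66, -109)) = 134387 + 1/(-1/467*52 + 374) = 134387 + 1/(-52/467 + 374) = 134387 + 1/(174606/467) = 134387 + 467/174606 = 23464776989/174606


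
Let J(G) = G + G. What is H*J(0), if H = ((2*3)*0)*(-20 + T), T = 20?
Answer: 0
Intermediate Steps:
J(G) = 2*G
H = 0 (H = ((2*3)*0)*(-20 + 20) = (6*0)*0 = 0*0 = 0)
H*J(0) = 0*(2*0) = 0*0 = 0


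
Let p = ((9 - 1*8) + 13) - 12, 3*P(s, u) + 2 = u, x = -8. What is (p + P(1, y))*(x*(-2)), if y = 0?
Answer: 64/3 ≈ 21.333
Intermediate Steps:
P(s, u) = -2/3 + u/3
p = 2 (p = ((9 - 8) + 13) - 12 = (1 + 13) - 12 = 14 - 12 = 2)
(p + P(1, y))*(x*(-2)) = (2 + (-2/3 + (1/3)*0))*(-8*(-2)) = (2 + (-2/3 + 0))*16 = (2 - 2/3)*16 = (4/3)*16 = 64/3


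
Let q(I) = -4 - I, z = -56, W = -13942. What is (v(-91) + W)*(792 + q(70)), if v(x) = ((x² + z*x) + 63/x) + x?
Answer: -6129566/13 ≈ -4.7151e+5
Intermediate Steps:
v(x) = x² - 55*x + 63/x (v(x) = ((x² - 56*x) + 63/x) + x = (x² - 56*x + 63/x) + x = x² - 55*x + 63/x)
(v(-91) + W)*(792 + q(70)) = ((63 + (-91)²*(-55 - 91))/(-91) - 13942)*(792 + (-4 - 1*70)) = (-(63 + 8281*(-146))/91 - 13942)*(792 + (-4 - 70)) = (-(63 - 1209026)/91 - 13942)*(792 - 74) = (-1/91*(-1208963) - 13942)*718 = (172709/13 - 13942)*718 = -8537/13*718 = -6129566/13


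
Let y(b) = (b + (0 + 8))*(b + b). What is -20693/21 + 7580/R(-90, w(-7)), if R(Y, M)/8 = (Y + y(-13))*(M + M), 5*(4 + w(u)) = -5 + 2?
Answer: -15269843/15456 ≈ -987.96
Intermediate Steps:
y(b) = 2*b*(8 + b) (y(b) = (b + 8)*(2*b) = (8 + b)*(2*b) = 2*b*(8 + b))
w(u) = -23/5 (w(u) = -4 + (-5 + 2)/5 = -4 + (1/5)*(-3) = -4 - 3/5 = -23/5)
R(Y, M) = 16*M*(130 + Y) (R(Y, M) = 8*((Y + 2*(-13)*(8 - 13))*(M + M)) = 8*((Y + 2*(-13)*(-5))*(2*M)) = 8*((Y + 130)*(2*M)) = 8*((130 + Y)*(2*M)) = 8*(2*M*(130 + Y)) = 16*M*(130 + Y))
-20693/21 + 7580/R(-90, w(-7)) = -20693/21 + 7580/((16*(-23/5)*(130 - 90))) = -20693*1/21 + 7580/((16*(-23/5)*40)) = -20693/21 + 7580/(-2944) = -20693/21 + 7580*(-1/2944) = -20693/21 - 1895/736 = -15269843/15456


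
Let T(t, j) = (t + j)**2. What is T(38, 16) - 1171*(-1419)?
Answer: 1664565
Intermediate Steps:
T(t, j) = (j + t)**2
T(38, 16) - 1171*(-1419) = (16 + 38)**2 - 1171*(-1419) = 54**2 + 1661649 = 2916 + 1661649 = 1664565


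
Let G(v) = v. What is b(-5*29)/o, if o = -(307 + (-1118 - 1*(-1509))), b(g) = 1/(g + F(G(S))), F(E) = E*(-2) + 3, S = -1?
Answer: 1/97720 ≈ 1.0233e-5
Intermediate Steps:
F(E) = 3 - 2*E (F(E) = -2*E + 3 = 3 - 2*E)
b(g) = 1/(5 + g) (b(g) = 1/(g + (3 - 2*(-1))) = 1/(g + (3 + 2)) = 1/(g + 5) = 1/(5 + g))
o = -698 (o = -(307 + (-1118 + 1509)) = -(307 + 391) = -1*698 = -698)
b(-5*29)/o = 1/((5 - 5*29)*(-698)) = -1/698/(5 - 145) = -1/698/(-140) = -1/140*(-1/698) = 1/97720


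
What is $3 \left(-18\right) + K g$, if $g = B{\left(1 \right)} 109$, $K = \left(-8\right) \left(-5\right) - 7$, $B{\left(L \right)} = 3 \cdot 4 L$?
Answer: $43110$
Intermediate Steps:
$B{\left(L \right)} = 12 L$
$K = 33$ ($K = 40 - 7 = 33$)
$g = 1308$ ($g = 12 \cdot 1 \cdot 109 = 12 \cdot 109 = 1308$)
$3 \left(-18\right) + K g = 3 \left(-18\right) + 33 \cdot 1308 = -54 + 43164 = 43110$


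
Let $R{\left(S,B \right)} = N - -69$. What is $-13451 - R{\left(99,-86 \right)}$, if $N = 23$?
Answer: $-13543$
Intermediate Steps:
$R{\left(S,B \right)} = 92$ ($R{\left(S,B \right)} = 23 - -69 = 23 + 69 = 92$)
$-13451 - R{\left(99,-86 \right)} = -13451 - 92 = -13543$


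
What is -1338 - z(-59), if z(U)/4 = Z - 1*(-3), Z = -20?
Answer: -1270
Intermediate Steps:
z(U) = -68 (z(U) = 4*(-20 - 1*(-3)) = 4*(-20 + 3) = 4*(-17) = -68)
-1338 - z(-59) = -1338 - 1*(-68) = -1338 + 68 = -1270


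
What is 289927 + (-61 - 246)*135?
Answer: 248482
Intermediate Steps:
289927 + (-61 - 246)*135 = 289927 - 307*135 = 289927 - 41445 = 248482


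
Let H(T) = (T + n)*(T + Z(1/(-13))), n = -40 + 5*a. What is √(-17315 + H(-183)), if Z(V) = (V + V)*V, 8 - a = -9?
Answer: √1341415/13 ≈ 89.092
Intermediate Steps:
a = 17 (a = 8 - 1*(-9) = 8 + 9 = 17)
Z(V) = 2*V² (Z(V) = (2*V)*V = 2*V²)
n = 45 (n = -40 + 5*17 = -40 + 85 = 45)
H(T) = (45 + T)*(2/169 + T) (H(T) = (T + 45)*(T + 2*(1/(-13))²) = (45 + T)*(T + 2*(-1/13)²) = (45 + T)*(T + 2*(1/169)) = (45 + T)*(T + 2/169) = (45 + T)*(2/169 + T))
√(-17315 + H(-183)) = √(-17315 + (90/169 + (-183)² + (7607/169)*(-183))) = √(-17315 + (90/169 + 33489 - 1392081/169)) = √(-17315 + 4267650/169) = √(1341415/169) = √1341415/13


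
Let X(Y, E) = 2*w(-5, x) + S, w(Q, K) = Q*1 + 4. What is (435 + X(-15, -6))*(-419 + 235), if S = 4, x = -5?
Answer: -80408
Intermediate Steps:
w(Q, K) = 4 + Q (w(Q, K) = Q + 4 = 4 + Q)
X(Y, E) = 2 (X(Y, E) = 2*(4 - 5) + 4 = 2*(-1) + 4 = -2 + 4 = 2)
(435 + X(-15, -6))*(-419 + 235) = (435 + 2)*(-419 + 235) = 437*(-184) = -80408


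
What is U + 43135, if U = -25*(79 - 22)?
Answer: 41710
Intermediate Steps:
U = -1425 (U = -25*57 = -1425)
U + 43135 = -1425 + 43135 = 41710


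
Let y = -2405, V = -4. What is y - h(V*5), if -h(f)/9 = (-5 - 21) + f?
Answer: -2819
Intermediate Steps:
h(f) = 234 - 9*f (h(f) = -9*((-5 - 21) + f) = -9*(-26 + f) = 234 - 9*f)
y - h(V*5) = -2405 - (234 - (-36)*5) = -2405 - (234 - 9*(-20)) = -2405 - (234 + 180) = -2405 - 1*414 = -2405 - 414 = -2819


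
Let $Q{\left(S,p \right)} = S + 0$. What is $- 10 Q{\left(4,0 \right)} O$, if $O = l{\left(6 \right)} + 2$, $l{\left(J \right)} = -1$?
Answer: $-40$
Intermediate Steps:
$Q{\left(S,p \right)} = S$
$O = 1$ ($O = -1 + 2 = 1$)
$- 10 Q{\left(4,0 \right)} O = \left(-10\right) 4 \cdot 1 = \left(-40\right) 1 = -40$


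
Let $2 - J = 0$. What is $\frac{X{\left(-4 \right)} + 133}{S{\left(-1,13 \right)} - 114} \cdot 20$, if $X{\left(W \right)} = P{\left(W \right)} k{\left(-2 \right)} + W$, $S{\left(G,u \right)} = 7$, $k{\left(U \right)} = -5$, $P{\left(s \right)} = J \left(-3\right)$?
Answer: $- \frac{3180}{107} \approx -29.72$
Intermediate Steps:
$J = 2$ ($J = 2 - 0 = 2 + 0 = 2$)
$P{\left(s \right)} = -6$ ($P{\left(s \right)} = 2 \left(-3\right) = -6$)
$X{\left(W \right)} = 30 + W$ ($X{\left(W \right)} = \left(-6\right) \left(-5\right) + W = 30 + W$)
$\frac{X{\left(-4 \right)} + 133}{S{\left(-1,13 \right)} - 114} \cdot 20 = \frac{\left(30 - 4\right) + 133}{7 - 114} \cdot 20 = \frac{26 + 133}{-107} \cdot 20 = 159 \left(- \frac{1}{107}\right) 20 = \left(- \frac{159}{107}\right) 20 = - \frac{3180}{107}$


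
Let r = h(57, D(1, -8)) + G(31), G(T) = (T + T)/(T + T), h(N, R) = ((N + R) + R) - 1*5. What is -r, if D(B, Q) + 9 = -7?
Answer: -21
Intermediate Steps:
D(B, Q) = -16 (D(B, Q) = -9 - 7 = -16)
h(N, R) = -5 + N + 2*R (h(N, R) = (N + 2*R) - 5 = -5 + N + 2*R)
G(T) = 1 (G(T) = (2*T)/((2*T)) = (2*T)*(1/(2*T)) = 1)
r = 21 (r = (-5 + 57 + 2*(-16)) + 1 = (-5 + 57 - 32) + 1 = 20 + 1 = 21)
-r = -1*21 = -21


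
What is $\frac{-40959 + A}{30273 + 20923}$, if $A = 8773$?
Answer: $- \frac{16093}{25598} \approx -0.62868$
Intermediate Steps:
$\frac{-40959 + A}{30273 + 20923} = \frac{-40959 + 8773}{30273 + 20923} = - \frac{32186}{51196} = \left(-32186\right) \frac{1}{51196} = - \frac{16093}{25598}$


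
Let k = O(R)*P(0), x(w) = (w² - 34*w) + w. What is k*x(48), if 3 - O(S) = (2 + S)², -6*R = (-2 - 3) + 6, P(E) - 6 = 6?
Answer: -3120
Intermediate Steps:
P(E) = 12 (P(E) = 6 + 6 = 12)
x(w) = w² - 33*w
R = -⅙ (R = -((-2 - 3) + 6)/6 = -(-5 + 6)/6 = -⅙*1 = -⅙ ≈ -0.16667)
O(S) = 3 - (2 + S)²
k = -13/3 (k = (3 - (2 - ⅙)²)*12 = (3 - (11/6)²)*12 = (3 - 1*121/36)*12 = (3 - 121/36)*12 = -13/36*12 = -13/3 ≈ -4.3333)
k*x(48) = -208*(-33 + 48) = -208*15 = -13/3*720 = -3120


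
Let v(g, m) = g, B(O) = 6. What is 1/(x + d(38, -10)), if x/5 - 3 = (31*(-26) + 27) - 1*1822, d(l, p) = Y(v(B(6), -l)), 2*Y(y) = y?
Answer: -1/12987 ≈ -7.7000e-5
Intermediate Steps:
Y(y) = y/2
d(l, p) = 3 (d(l, p) = (½)*6 = 3)
x = -12990 (x = 15 + 5*((31*(-26) + 27) - 1*1822) = 15 + 5*((-806 + 27) - 1822) = 15 + 5*(-779 - 1822) = 15 + 5*(-2601) = 15 - 13005 = -12990)
1/(x + d(38, -10)) = 1/(-12990 + 3) = 1/(-12987) = -1/12987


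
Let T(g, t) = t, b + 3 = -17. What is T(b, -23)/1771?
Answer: -1/77 ≈ -0.012987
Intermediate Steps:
b = -20 (b = -3 - 17 = -20)
T(b, -23)/1771 = -23/1771 = -23*1/1771 = -1/77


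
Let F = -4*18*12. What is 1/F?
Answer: -1/864 ≈ -0.0011574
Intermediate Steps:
F = -864 (F = -72*12 = -864)
1/F = 1/(-864) = -1/864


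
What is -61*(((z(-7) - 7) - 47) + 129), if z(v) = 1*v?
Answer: -4148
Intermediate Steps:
z(v) = v
-61*(((z(-7) - 7) - 47) + 129) = -61*(((-7 - 7) - 47) + 129) = -61*((-14 - 47) + 129) = -61*(-61 + 129) = -61*68 = -4148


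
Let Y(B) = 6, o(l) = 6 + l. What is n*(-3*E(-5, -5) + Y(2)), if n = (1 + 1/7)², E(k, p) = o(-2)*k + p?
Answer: 5184/49 ≈ 105.80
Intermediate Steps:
E(k, p) = p + 4*k (E(k, p) = (6 - 2)*k + p = 4*k + p = p + 4*k)
n = 64/49 (n = (1 + ⅐)² = (8/7)² = 64/49 ≈ 1.3061)
n*(-3*E(-5, -5) + Y(2)) = 64*(-3*(-5 + 4*(-5)) + 6)/49 = 64*(-3*(-5 - 20) + 6)/49 = 64*(-3*(-25) + 6)/49 = 64*(75 + 6)/49 = (64/49)*81 = 5184/49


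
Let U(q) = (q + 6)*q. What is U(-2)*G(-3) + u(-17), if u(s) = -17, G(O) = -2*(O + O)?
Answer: -113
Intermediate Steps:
G(O) = -4*O
U(q) = q*(6 + q) (U(q) = (6 + q)*q = q*(6 + q))
U(-2)*G(-3) + u(-17) = (-2*(6 - 2))*(-4*(-3)) - 17 = -2*4*12 - 17 = -8*12 - 17 = -96 - 17 = -113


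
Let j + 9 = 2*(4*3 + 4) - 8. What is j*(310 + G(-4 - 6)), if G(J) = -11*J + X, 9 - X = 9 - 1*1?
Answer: 6315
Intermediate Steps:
X = 1 (X = 9 - (9 - 1*1) = 9 - (9 - 1) = 9 - 1*8 = 9 - 8 = 1)
j = 15 (j = -9 + (2*(4*3 + 4) - 8) = -9 + (2*(12 + 4) - 8) = -9 + (2*16 - 8) = -9 + (32 - 8) = -9 + 24 = 15)
G(J) = 1 - 11*J (G(J) = -11*J + 1 = 1 - 11*J)
j*(310 + G(-4 - 6)) = 15*(310 + (1 - 11*(-4 - 6))) = 15*(310 + (1 - 11*(-10))) = 15*(310 + (1 + 110)) = 15*(310 + 111) = 15*421 = 6315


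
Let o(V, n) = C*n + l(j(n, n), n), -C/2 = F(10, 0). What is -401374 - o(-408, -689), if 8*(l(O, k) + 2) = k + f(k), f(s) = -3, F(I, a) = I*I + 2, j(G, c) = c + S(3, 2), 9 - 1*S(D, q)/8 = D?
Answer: -1083683/2 ≈ -5.4184e+5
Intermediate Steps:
S(D, q) = 72 - 8*D
j(G, c) = 48 + c (j(G, c) = c + (72 - 8*3) = c + (72 - 24) = c + 48 = 48 + c)
F(I, a) = 2 + I**2 (F(I, a) = I**2 + 2 = 2 + I**2)
C = -204 (C = -2*(2 + 10**2) = -2*(2 + 100) = -2*102 = -204)
l(O, k) = -19/8 + k/8 (l(O, k) = -2 + (k - 3)/8 = -2 + (-3 + k)/8 = -2 + (-3/8 + k/8) = -19/8 + k/8)
o(V, n) = -19/8 - 1631*n/8 (o(V, n) = -204*n + (-19/8 + n/8) = -19/8 - 1631*n/8)
-401374 - o(-408, -689) = -401374 - (-19/8 - 1631/8*(-689)) = -401374 - (-19/8 + 1123759/8) = -401374 - 1*280935/2 = -401374 - 280935/2 = -1083683/2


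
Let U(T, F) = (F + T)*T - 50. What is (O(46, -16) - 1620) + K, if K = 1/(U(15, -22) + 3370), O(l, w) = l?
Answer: -5060409/3215 ≈ -1574.0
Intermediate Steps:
U(T, F) = -50 + T*(F + T) (U(T, F) = T*(F + T) - 50 = -50 + T*(F + T))
K = 1/3215 (K = 1/((-50 + 15**2 - 22*15) + 3370) = 1/((-50 + 225 - 330) + 3370) = 1/(-155 + 3370) = 1/3215 ≈ 0.00031104)
(O(46, -16) - 1620) + K = (46 - 1620) + 1/3215 = -1574 + 1/3215 = -5060409/3215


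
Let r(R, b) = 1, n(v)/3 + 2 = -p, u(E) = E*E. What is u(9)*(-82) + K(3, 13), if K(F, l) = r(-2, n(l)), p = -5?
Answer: -6641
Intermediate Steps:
u(E) = E**2
n(v) = 9 (n(v) = -6 + 3*(-1*(-5)) = -6 + 3*5 = -6 + 15 = 9)
K(F, l) = 1
u(9)*(-82) + K(3, 13) = 9**2*(-82) + 1 = 81*(-82) + 1 = -6642 + 1 = -6641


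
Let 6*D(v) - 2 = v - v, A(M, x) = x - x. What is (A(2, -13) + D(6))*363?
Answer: 121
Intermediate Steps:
A(M, x) = 0
D(v) = ⅓ (D(v) = ⅓ + (v - v)/6 = ⅓ + (⅙)*0 = ⅓ + 0 = ⅓)
(A(2, -13) + D(6))*363 = (0 + ⅓)*363 = (⅓)*363 = 121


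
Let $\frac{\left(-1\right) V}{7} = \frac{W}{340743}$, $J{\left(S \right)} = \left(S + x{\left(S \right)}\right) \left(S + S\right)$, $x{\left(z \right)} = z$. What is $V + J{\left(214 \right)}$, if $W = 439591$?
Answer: $\frac{62415588575}{340743} \approx 1.8318 \cdot 10^{5}$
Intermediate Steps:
$J{\left(S \right)} = 4 S^{2}$ ($J{\left(S \right)} = \left(S + S\right) \left(S + S\right) = 2 S 2 S = 4 S^{2}$)
$V = - \frac{3077137}{340743}$ ($V = - 7 \cdot \frac{439591}{340743} = - 7 \cdot 439591 \cdot \frac{1}{340743} = \left(-7\right) \frac{439591}{340743} = - \frac{3077137}{340743} \approx -9.0307$)
$V + J{\left(214 \right)} = - \frac{3077137}{340743} + 4 \cdot 214^{2} = - \frac{3077137}{340743} + 4 \cdot 45796 = - \frac{3077137}{340743} + 183184 = \frac{62415588575}{340743}$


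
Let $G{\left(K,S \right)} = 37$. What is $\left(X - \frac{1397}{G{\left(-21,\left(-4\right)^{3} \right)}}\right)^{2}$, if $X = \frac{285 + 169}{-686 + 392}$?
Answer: $\frac{45692482564}{29582721} \approx 1544.6$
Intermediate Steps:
$X = - \frac{227}{147}$ ($X = \frac{454}{-294} = 454 \left(- \frac{1}{294}\right) = - \frac{227}{147} \approx -1.5442$)
$\left(X - \frac{1397}{G{\left(-21,\left(-4\right)^{3} \right)}}\right)^{2} = \left(- \frac{227}{147} - \frac{1397}{37}\right)^{2} = \left(- \frac{213758}{5439}\right)^{2} = \frac{45692482564}{29582721}$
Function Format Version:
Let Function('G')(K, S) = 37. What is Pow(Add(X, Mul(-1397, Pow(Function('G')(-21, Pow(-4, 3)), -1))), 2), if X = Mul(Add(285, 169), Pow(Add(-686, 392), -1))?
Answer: Rational(45692482564, 29582721) ≈ 1544.6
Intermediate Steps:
X = Rational(-227, 147) (X = Mul(454, Pow(-294, -1)) = Mul(454, Rational(-1, 294)) = Rational(-227, 147) ≈ -1.5442)
Pow(Add(X, Mul(-1397, Pow(Function('G')(-21, Pow(-4, 3)), -1))), 2) = Pow(Add(Rational(-227, 147), Mul(-1397, Pow(37, -1))), 2) = Pow(Add(Rational(-227, 147), Mul(-1397, Rational(1, 37))), 2) = Pow(Add(Rational(-227, 147), Rational(-1397, 37)), 2) = Pow(Rational(-213758, 5439), 2) = Rational(45692482564, 29582721)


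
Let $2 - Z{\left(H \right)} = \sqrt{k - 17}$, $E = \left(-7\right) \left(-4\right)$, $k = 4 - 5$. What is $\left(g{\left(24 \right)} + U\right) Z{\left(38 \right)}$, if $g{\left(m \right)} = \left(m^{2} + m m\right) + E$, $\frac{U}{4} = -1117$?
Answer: $-6576 + 9864 i \sqrt{2} \approx -6576.0 + 13950.0 i$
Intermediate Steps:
$U = -4468$ ($U = 4 \left(-1117\right) = -4468$)
$k = -1$
$E = 28$
$g{\left(m \right)} = 28 + 2 m^{2}$ ($g{\left(m \right)} = \left(m^{2} + m m\right) + 28 = \left(m^{2} + m^{2}\right) + 28 = 2 m^{2} + 28 = 28 + 2 m^{2}$)
$Z{\left(H \right)} = 2 - 3 i \sqrt{2}$ ($Z{\left(H \right)} = 2 - \sqrt{-1 - 17} = 2 - \sqrt{-18} = 2 - 3 i \sqrt{2}$)
$\left(g{\left(24 \right)} + U\right) Z{\left(38 \right)} = \left(\left(28 + 2 \cdot 24^{2}\right) - 4468\right) \left(2 - 3 i \sqrt{2}\right) = \left(\left(28 + 2 \cdot 576\right) - 4468\right) \left(2 - 3 i \sqrt{2}\right) = \left(\left(28 + 1152\right) - 4468\right) \left(2 - 3 i \sqrt{2}\right) = \left(1180 - 4468\right) \left(2 - 3 i \sqrt{2}\right) = - 3288 \left(2 - 3 i \sqrt{2}\right) = -6576 + 9864 i \sqrt{2}$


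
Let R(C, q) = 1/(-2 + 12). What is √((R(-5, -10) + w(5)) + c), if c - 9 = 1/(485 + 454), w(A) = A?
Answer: √1243320510/9390 ≈ 3.7551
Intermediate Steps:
R(C, q) = ⅒ (R(C, q) = 1/10 = ⅒)
c = 8452/939 (c = 9 + 1/(485 + 454) = 9 + 1/939 = 8452/939 ≈ 9.0011)
√((R(-5, -10) + w(5)) + c) = √((⅒ + 5) + 8452/939) = √(51/10 + 8452/939) = √(132409/9390) = √1243320510/9390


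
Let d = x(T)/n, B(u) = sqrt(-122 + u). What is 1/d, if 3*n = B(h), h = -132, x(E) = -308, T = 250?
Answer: -I*sqrt(254)/924 ≈ -0.017248*I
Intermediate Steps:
n = I*sqrt(254)/3 (n = sqrt(-122 - 132)/3 = sqrt(-254)/3 = (I*sqrt(254))/3 = I*sqrt(254)/3 ≈ 5.3125*I)
d = 462*I*sqrt(254)/127 (d = -308*(-3*I*sqrt(254)/254) = -(-462)*I*sqrt(254)/127 = 462*I*sqrt(254)/127 ≈ 57.977*I)
1/d = 1/(462*I*sqrt(254)/127) = -I*sqrt(254)/924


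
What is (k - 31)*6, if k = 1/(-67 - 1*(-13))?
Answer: -1675/9 ≈ -186.11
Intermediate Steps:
k = -1/54 (k = 1/(-67 + 13) = 1/(-54) = -1/54 ≈ -0.018519)
(k - 31)*6 = (-1/54 - 31)*6 = -1675/54*6 = -1675/9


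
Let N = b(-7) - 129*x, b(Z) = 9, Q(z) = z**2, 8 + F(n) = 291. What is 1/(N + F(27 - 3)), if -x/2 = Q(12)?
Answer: 1/37444 ≈ 2.6707e-5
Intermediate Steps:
F(n) = 283 (F(n) = -8 + 291 = 283)
x = -288 (x = -2*12**2 = -2*144 = -288)
N = 37161 (N = 9 - 129*(-288) = 9 + 37152 = 37161)
1/(N + F(27 - 3)) = 1/(37161 + 283) = 1/37444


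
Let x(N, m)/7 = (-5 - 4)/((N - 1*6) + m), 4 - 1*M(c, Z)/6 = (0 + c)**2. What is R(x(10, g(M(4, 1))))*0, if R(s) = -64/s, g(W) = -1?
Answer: 0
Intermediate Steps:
M(c, Z) = 24 - 6*c**2 (M(c, Z) = 24 - 6*(0 + c)**2 = 24 - 6*c**2)
x(N, m) = -63/(-6 + N + m) (x(N, m) = 7*((-5 - 4)/((N - 1*6) + m)) = 7*(-9/((N - 6) + m)) = 7*(-9/((-6 + N) + m)) = 7*(-9/(-6 + N + m)) = -63/(-6 + N + m))
R(x(10, g(M(4, 1))))*0 = -64/((-63/(-6 + 10 - 1)))*0 = -64/((-63/3))*0 = -64/((-63*1/3))*0 = -64/(-21)*0 = -64*(-1/21)*0 = (64/21)*0 = 0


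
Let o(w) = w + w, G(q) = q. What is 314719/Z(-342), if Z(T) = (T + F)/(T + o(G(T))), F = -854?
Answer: 161450847/598 ≈ 2.6998e+5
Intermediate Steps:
o(w) = 2*w
Z(T) = (-854 + T)/(3*T) (Z(T) = (T - 854)/(T + 2*T) = (-854 + T)/((3*T)) = (-854 + T)*(1/(3*T)) = (-854 + T)/(3*T))
314719/Z(-342) = 314719/(((⅓)*(-854 - 342)/(-342))) = 314719/(((⅓)*(-1/342)*(-1196))) = 314719/(598/513) = 314719*(513/598) = 161450847/598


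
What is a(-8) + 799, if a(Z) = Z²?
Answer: 863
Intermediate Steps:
a(-8) + 799 = (-8)² + 799 = 64 + 799 = 863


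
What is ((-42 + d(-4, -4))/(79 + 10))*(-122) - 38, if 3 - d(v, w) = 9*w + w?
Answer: -3504/89 ≈ -39.371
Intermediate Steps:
d(v, w) = 3 - 10*w (d(v, w) = 3 - (9*w + w) = 3 - 10*w)
((-42 + d(-4, -4))/(79 + 10))*(-122) - 38 = ((-42 + (3 - 10*(-4)))/(79 + 10))*(-122) - 38 = ((-42 + (3 + 40))/89)*(-122) - 38 = ((-42 + 43)*(1/89))*(-122) - 38 = (1*(1/89))*(-122) - 38 = (1/89)*(-122) - 38 = -122/89 - 38 = -3504/89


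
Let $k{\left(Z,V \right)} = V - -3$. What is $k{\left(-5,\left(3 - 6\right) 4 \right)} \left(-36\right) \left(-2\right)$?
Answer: $-648$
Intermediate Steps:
$k{\left(Z,V \right)} = 3 + V$ ($k{\left(Z,V \right)} = V + 3 = 3 + V$)
$k{\left(-5,\left(3 - 6\right) 4 \right)} \left(-36\right) \left(-2\right) = \left(3 + \left(3 - 6\right) 4\right) \left(-36\right) \left(-2\right) = \left(3 - 12\right) \left(-36\right) \left(-2\right) = \left(-9\right) \left(-36\right) \left(-2\right) = 324 \left(-2\right) = -648$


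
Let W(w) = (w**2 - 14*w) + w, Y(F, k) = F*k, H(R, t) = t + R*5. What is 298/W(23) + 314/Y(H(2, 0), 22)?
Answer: 6889/2530 ≈ 2.7229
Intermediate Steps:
H(R, t) = t + 5*R
W(w) = w**2 - 13*w
298/W(23) + 314/Y(H(2, 0), 22) = 298/((23*(-13 + 23))) + 314/(((0 + 5*2)*22)) = 298/((23*10)) + 314/(((0 + 10)*22)) = 298/230 + 314/((10*22)) = 298*(1/230) + 314/220 = 149/115 + 314*(1/220) = 149/115 + 157/110 = 6889/2530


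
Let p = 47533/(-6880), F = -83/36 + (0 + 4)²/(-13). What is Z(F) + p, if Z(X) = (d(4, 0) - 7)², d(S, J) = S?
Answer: 14387/6880 ≈ 2.0911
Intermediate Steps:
F = -1655/468 (F = -83*1/36 + 4²*(-1/13) = -83/36 + 16*(-1/13) = -83/36 - 16/13 = -1655/468 ≈ -3.5363)
Z(X) = 9 (Z(X) = (4 - 7)² = (-3)² = 9)
p = -47533/6880 (p = 47533*(-1/6880) = -47533/6880 ≈ -6.9089)
Z(F) + p = 9 - 47533/6880 = 14387/6880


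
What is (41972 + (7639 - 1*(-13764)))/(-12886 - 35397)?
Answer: -63375/48283 ≈ -1.3126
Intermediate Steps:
(41972 + (7639 - 1*(-13764)))/(-12886 - 35397) = (41972 + (7639 + 13764))/(-48283) = (41972 + 21403)*(-1/48283) = 63375*(-1/48283) = -63375/48283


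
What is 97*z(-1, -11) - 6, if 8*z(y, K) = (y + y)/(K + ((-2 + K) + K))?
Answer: -743/140 ≈ -5.3071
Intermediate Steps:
z(y, K) = y/(4*(-2 + 3*K)) (z(y, K) = ((y + y)/(K + ((-2 + K) + K)))/8 = ((2*y)/(K + (-2 + 2*K)))/8 = ((2*y)/(-2 + 3*K))/8 = (2*y/(-2 + 3*K))/8 = y/(4*(-2 + 3*K)))
97*z(-1, -11) - 6 = 97*((¼)*(-1)/(-2 + 3*(-11))) - 6 = 97*((¼)*(-1)/(-2 - 33)) - 6 = 97*((¼)*(-1)/(-35)) - 6 = 97*((¼)*(-1)*(-1/35)) - 6 = 97*(1/140) - 6 = 97/140 - 6 = -743/140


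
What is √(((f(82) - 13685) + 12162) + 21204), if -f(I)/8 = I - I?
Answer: √19681 ≈ 140.29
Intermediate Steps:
f(I) = 0 (f(I) = -8*(I - I) = -8*0 = 0)
√(((f(82) - 13685) + 12162) + 21204) = √(((0 - 13685) + 12162) + 21204) = √((-13685 + 12162) + 21204) = √(-1523 + 21204) = √19681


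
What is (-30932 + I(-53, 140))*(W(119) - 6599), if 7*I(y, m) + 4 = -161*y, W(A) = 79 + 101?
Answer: 190731415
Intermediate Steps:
W(A) = 180
I(y, m) = -4/7 - 23*y (I(y, m) = -4/7 + (-161*y)/7 = -4/7 - 23*y)
(-30932 + I(-53, 140))*(W(119) - 6599) = (-30932 + (-4/7 - 23*(-53)))*(180 - 6599) = (-30932 + (-4/7 + 1219))*(-6419) = (-30932 + 8529/7)*(-6419) = -207995/7*(-6419) = 190731415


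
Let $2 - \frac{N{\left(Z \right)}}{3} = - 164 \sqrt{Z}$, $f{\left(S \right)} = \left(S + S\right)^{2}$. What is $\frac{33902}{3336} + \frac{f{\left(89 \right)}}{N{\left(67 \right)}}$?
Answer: $\frac{7627736005}{751445676} + \frac{1299044 \sqrt{67}}{1351521} \approx 18.018$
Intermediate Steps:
$f{\left(S \right)} = 4 S^{2}$ ($f{\left(S \right)} = \left(2 S\right)^{2} = 4 S^{2}$)
$N{\left(Z \right)} = 6 + 492 \sqrt{Z}$ ($N{\left(Z \right)} = 6 - 3 \left(- 164 \sqrt{Z}\right) = 6 + 492 \sqrt{Z}$)
$\frac{33902}{3336} + \frac{f{\left(89 \right)}}{N{\left(67 \right)}} = \frac{33902}{3336} + \frac{4 \cdot 89^{2}}{6 + 492 \sqrt{67}} = 33902 \cdot \frac{1}{3336} + \frac{4 \cdot 7921}{6 + 492 \sqrt{67}} = \frac{16951}{1668} + \frac{31684}{6 + 492 \sqrt{67}}$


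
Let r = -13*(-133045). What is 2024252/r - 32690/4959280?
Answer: 24347054451/20920722680 ≈ 1.1638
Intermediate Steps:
r = 1729585
2024252/r - 32690/4959280 = 2024252/1729585 - 32690/4959280 = 2024252*(1/1729585) - 32690*1/4959280 = 49372/42185 - 3269/495928 = 24347054451/20920722680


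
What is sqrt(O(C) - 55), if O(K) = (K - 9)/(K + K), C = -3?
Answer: I*sqrt(53) ≈ 7.2801*I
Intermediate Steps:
O(K) = (-9 + K)/(2*K) (O(K) = (-9 + K)/((2*K)) = (-9 + K)*(1/(2*K)) = (-9 + K)/(2*K))
sqrt(O(C) - 55) = sqrt((1/2)*(-9 - 3)/(-3) - 55) = sqrt((1/2)*(-1/3)*(-12) - 55) = sqrt(2 - 55) = sqrt(-53) = I*sqrt(53)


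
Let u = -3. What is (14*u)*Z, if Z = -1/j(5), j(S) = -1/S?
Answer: -210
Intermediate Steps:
Z = 5 (Z = -1/((-1/5)) = -1/((-1*⅕)) = -1/(-⅕) = -1*(-5) = 5)
(14*u)*Z = (14*(-3))*5 = -42*5 = -210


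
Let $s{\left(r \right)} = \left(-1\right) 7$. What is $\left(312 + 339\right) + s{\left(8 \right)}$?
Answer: $644$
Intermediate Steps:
$s{\left(r \right)} = -7$
$\left(312 + 339\right) + s{\left(8 \right)} = \left(312 + 339\right) - 7 = 651 - 7 = 644$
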